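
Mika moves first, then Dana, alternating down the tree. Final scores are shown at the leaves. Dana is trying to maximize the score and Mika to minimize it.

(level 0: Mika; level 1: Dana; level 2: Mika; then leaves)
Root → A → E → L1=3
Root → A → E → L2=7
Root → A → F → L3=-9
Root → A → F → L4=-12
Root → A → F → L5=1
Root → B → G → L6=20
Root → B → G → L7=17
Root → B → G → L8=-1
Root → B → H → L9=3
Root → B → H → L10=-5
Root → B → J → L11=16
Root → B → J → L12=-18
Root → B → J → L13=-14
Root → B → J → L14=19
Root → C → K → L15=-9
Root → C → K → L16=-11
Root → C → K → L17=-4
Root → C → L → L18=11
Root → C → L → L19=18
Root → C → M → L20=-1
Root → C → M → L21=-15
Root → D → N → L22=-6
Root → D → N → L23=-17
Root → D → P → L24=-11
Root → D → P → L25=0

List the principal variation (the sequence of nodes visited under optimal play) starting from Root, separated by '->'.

E (Mika): min(3, 7) = 3
F (Mika): min(-9, -12, 1) = -12
A (Dana): max(3, -12) = 3
G (Mika): min(20, 17, -1) = -1
H (Mika): min(3, -5) = -5
J (Mika): min(16, -18, -14, 19) = -18
B (Dana): max(-1, -5, -18) = -1
K (Mika): min(-9, -11, -4) = -11
L (Mika): min(11, 18) = 11
M (Mika): min(-1, -15) = -15
C (Dana): max(-11, 11, -15) = 11
N (Mika): min(-6, -17) = -17
P (Mika): min(-11, 0) = -11
D (Dana): max(-17, -11) = -11
Root (Mika): min(3, -1, 11, -11) = -11
At Root, Mika picks D (lowest: -11).
At D, Dana picks P (highest: -11).
At P, Mika picks L24 (lowest: -11).
Terminal value -11.

Root -> D -> P -> L24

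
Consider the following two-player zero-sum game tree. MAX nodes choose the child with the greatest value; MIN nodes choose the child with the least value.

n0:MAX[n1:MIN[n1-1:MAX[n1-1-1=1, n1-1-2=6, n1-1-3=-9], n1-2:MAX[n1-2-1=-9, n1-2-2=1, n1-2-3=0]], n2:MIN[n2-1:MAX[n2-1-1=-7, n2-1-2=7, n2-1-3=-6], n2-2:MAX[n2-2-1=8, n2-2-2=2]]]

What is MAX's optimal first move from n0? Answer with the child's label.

n2

n1-1 (MAX): max(1, 6, -9) = 6
n1-2 (MAX): max(-9, 1, 0) = 1
n1 (MIN): min(6, 1) = 1
n2-1 (MAX): max(-7, 7, -6) = 7
n2-2 (MAX): max(8, 2) = 8
n2 (MIN): min(7, 8) = 7
n0 (MAX): max(1, 7) = 7
MAX at n0 wants the highest of {n1=1, n2=7}, so chooses n2.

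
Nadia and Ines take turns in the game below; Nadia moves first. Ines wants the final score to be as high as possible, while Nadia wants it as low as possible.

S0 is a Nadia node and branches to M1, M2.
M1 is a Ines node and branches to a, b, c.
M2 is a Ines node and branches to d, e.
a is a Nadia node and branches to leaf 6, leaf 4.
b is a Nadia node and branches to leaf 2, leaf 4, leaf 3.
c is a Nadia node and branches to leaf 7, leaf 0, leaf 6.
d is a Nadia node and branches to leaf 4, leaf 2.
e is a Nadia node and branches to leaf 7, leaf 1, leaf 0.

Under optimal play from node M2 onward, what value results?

d (Nadia): min(4, 2) = 2
e (Nadia): min(7, 1, 0) = 0
M2 (Ines): max(2, 0) = 2

2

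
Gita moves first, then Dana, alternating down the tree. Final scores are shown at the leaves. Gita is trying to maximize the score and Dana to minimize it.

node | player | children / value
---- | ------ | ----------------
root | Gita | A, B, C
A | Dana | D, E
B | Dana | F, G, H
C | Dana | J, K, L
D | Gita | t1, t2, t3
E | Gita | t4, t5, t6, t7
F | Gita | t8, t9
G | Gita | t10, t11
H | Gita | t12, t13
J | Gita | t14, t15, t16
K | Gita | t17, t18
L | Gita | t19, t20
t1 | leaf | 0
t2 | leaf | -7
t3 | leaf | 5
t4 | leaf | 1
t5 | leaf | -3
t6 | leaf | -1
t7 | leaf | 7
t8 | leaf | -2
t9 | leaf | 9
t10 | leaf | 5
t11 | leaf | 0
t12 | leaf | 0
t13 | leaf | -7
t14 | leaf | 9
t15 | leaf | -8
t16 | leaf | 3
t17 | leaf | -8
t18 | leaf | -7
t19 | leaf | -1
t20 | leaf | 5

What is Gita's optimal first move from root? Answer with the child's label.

A

D (Gita): max(0, -7, 5) = 5
E (Gita): max(1, -3, -1, 7) = 7
A (Dana): min(5, 7) = 5
F (Gita): max(-2, 9) = 9
G (Gita): max(5, 0) = 5
H (Gita): max(0, -7) = 0
B (Dana): min(9, 5, 0) = 0
J (Gita): max(9, -8, 3) = 9
K (Gita): max(-8, -7) = -7
L (Gita): max(-1, 5) = 5
C (Dana): min(9, -7, 5) = -7
root (Gita): max(5, 0, -7) = 5
Gita at root wants the highest of {A=5, B=0, C=-7}, so chooses A.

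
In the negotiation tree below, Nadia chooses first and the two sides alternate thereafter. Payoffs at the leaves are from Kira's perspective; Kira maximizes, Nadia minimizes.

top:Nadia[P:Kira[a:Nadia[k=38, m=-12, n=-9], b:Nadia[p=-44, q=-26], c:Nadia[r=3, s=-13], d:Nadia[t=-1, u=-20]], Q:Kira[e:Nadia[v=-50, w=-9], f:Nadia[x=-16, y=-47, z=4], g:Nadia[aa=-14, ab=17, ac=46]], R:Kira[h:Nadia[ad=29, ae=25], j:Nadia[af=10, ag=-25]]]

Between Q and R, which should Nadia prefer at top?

Q

e (Nadia): min(-50, -9) = -50
f (Nadia): min(-16, -47, 4) = -47
g (Nadia): min(-14, 17, 46) = -14
Q (Kira): max(-50, -47, -14) = -14
h (Nadia): min(29, 25) = 25
j (Nadia): min(10, -25) = -25
R (Kira): max(25, -25) = 25
Nadia prefers the lower value; Q=-14, R=25. Q is better since -14 < 25.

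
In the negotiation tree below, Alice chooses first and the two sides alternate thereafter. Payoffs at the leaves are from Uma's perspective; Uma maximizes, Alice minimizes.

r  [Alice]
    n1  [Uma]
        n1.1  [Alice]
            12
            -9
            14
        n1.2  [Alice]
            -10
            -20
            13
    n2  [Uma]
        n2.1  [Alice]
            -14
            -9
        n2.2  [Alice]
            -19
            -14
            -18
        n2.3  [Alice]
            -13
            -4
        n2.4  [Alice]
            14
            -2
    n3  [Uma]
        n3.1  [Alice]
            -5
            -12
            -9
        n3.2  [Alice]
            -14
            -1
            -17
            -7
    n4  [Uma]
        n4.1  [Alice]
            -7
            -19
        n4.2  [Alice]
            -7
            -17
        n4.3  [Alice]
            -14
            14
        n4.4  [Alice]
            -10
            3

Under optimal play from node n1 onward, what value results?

n1.1 (Alice): min(12, -9, 14) = -9
n1.2 (Alice): min(-10, -20, 13) = -20
n1 (Uma): max(-9, -20) = -9

-9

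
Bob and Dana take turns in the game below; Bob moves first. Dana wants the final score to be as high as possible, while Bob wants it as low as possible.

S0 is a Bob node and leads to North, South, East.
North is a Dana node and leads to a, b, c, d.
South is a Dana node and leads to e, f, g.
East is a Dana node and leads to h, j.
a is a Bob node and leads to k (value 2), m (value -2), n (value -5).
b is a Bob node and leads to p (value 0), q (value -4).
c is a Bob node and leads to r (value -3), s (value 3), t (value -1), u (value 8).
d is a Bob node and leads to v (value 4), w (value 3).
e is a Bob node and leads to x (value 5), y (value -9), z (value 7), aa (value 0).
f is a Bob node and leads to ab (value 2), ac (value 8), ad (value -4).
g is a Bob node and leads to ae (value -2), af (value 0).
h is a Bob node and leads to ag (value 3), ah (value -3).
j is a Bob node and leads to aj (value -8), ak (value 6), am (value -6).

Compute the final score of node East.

h (Bob): min(3, -3) = -3
j (Bob): min(-8, 6, -6) = -8
East (Dana): max(-3, -8) = -3

-3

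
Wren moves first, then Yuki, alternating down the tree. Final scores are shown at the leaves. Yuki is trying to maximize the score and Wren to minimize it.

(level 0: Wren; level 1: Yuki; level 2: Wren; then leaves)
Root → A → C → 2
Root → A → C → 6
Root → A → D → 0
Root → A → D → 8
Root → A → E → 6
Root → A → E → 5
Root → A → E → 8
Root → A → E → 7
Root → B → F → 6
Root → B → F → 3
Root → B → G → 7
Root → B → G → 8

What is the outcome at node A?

5

C (Wren): min(2, 6) = 2
D (Wren): min(0, 8) = 0
E (Wren): min(6, 5, 8, 7) = 5
A (Yuki): max(2, 0, 5) = 5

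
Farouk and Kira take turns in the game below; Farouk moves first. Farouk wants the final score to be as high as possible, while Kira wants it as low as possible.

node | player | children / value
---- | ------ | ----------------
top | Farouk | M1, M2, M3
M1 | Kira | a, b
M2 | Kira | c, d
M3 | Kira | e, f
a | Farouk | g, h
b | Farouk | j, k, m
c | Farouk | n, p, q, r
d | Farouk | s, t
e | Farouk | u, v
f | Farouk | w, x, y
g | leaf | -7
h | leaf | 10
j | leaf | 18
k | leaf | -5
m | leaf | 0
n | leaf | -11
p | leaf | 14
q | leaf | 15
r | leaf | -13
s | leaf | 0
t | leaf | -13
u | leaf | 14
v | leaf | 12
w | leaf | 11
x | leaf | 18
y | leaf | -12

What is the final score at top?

14

a (Farouk): max(-7, 10) = 10
b (Farouk): max(18, -5, 0) = 18
M1 (Kira): min(10, 18) = 10
c (Farouk): max(-11, 14, 15, -13) = 15
d (Farouk): max(0, -13) = 0
M2 (Kira): min(15, 0) = 0
e (Farouk): max(14, 12) = 14
f (Farouk): max(11, 18, -12) = 18
M3 (Kira): min(14, 18) = 14
top (Farouk): max(10, 0, 14) = 14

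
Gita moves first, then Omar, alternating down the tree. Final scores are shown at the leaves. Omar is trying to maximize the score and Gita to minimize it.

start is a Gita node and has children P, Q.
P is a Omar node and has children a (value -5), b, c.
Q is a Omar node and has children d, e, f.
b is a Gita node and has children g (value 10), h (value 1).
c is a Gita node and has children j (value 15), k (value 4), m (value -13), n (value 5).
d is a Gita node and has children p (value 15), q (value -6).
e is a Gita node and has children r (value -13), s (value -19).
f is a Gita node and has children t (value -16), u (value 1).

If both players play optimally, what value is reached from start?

-6

b (Gita): min(10, 1) = 1
c (Gita): min(15, 4, -13, 5) = -13
P (Omar): max(-5, 1, -13) = 1
d (Gita): min(15, -6) = -6
e (Gita): min(-13, -19) = -19
f (Gita): min(-16, 1) = -16
Q (Omar): max(-6, -19, -16) = -6
start (Gita): min(1, -6) = -6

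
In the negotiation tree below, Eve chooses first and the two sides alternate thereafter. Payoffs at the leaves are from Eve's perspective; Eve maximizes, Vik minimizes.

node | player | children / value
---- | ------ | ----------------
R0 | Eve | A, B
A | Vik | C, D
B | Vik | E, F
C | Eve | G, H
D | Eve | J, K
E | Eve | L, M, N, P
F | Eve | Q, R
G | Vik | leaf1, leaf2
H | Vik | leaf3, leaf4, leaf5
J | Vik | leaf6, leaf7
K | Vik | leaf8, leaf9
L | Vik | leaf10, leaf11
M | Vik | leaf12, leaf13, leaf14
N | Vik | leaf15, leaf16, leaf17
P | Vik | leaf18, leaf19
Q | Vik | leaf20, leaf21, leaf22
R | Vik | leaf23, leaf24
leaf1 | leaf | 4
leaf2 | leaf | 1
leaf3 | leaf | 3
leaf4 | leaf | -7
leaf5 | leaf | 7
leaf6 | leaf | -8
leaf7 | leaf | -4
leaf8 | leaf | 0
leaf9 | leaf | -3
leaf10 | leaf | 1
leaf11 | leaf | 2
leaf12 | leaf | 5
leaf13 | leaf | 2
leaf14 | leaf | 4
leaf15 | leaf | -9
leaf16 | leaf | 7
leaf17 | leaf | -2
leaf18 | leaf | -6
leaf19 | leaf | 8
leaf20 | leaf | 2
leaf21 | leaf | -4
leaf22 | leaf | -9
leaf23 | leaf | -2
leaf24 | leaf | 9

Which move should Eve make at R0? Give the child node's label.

G (Vik): min(4, 1) = 1
H (Vik): min(3, -7, 7) = -7
C (Eve): max(1, -7) = 1
J (Vik): min(-8, -4) = -8
K (Vik): min(0, -3) = -3
D (Eve): max(-8, -3) = -3
A (Vik): min(1, -3) = -3
L (Vik): min(1, 2) = 1
M (Vik): min(5, 2, 4) = 2
N (Vik): min(-9, 7, -2) = -9
P (Vik): min(-6, 8) = -6
E (Eve): max(1, 2, -9, -6) = 2
Q (Vik): min(2, -4, -9) = -9
R (Vik): min(-2, 9) = -2
F (Eve): max(-9, -2) = -2
B (Vik): min(2, -2) = -2
R0 (Eve): max(-3, -2) = -2
Eve at R0 wants the highest of {A=-3, B=-2}, so chooses B.

B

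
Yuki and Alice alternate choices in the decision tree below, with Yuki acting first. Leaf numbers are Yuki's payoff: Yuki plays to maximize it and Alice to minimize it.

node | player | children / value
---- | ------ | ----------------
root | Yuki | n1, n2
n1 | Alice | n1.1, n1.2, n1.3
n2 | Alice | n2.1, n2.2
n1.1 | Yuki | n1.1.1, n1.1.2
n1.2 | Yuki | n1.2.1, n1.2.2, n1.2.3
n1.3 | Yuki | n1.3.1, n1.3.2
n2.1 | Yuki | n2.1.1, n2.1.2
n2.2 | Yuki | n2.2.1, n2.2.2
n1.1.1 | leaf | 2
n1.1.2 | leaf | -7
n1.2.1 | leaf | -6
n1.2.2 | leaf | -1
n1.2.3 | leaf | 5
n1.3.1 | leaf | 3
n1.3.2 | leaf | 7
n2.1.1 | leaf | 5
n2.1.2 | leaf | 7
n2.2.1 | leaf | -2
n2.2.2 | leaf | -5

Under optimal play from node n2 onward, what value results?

-2

n2.1 (Yuki): max(5, 7) = 7
n2.2 (Yuki): max(-2, -5) = -2
n2 (Alice): min(7, -2) = -2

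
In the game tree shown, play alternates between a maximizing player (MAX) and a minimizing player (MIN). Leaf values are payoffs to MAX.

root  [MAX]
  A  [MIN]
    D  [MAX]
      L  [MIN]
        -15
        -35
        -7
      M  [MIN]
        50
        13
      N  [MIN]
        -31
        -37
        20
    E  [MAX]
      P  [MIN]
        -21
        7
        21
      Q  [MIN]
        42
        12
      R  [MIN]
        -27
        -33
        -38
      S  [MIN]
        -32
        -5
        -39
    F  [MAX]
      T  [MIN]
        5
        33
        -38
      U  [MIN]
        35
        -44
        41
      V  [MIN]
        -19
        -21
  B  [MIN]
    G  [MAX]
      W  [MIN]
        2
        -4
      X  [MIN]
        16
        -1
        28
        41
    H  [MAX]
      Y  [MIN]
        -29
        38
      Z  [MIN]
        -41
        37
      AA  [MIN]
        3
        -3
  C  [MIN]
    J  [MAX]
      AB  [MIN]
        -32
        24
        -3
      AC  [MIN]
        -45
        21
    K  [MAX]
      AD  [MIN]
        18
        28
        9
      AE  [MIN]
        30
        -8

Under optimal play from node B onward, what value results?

-3

W (MIN): min(2, -4) = -4
X (MIN): min(16, -1, 28, 41) = -1
G (MAX): max(-4, -1) = -1
Y (MIN): min(-29, 38) = -29
Z (MIN): min(-41, 37) = -41
AA (MIN): min(3, -3) = -3
H (MAX): max(-29, -41, -3) = -3
B (MIN): min(-1, -3) = -3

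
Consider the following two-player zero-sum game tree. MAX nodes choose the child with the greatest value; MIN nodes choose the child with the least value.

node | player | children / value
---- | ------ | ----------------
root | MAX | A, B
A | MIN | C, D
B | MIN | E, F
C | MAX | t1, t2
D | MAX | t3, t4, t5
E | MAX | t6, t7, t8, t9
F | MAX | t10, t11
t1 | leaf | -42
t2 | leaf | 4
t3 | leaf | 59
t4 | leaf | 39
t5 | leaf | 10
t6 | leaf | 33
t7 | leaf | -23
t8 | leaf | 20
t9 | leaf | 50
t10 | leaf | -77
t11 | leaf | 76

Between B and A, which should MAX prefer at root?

B

E (MAX): max(33, -23, 20, 50) = 50
F (MAX): max(-77, 76) = 76
B (MIN): min(50, 76) = 50
C (MAX): max(-42, 4) = 4
D (MAX): max(59, 39, 10) = 59
A (MIN): min(4, 59) = 4
MAX prefers the higher value; B=50, A=4. B is better since 50 > 4.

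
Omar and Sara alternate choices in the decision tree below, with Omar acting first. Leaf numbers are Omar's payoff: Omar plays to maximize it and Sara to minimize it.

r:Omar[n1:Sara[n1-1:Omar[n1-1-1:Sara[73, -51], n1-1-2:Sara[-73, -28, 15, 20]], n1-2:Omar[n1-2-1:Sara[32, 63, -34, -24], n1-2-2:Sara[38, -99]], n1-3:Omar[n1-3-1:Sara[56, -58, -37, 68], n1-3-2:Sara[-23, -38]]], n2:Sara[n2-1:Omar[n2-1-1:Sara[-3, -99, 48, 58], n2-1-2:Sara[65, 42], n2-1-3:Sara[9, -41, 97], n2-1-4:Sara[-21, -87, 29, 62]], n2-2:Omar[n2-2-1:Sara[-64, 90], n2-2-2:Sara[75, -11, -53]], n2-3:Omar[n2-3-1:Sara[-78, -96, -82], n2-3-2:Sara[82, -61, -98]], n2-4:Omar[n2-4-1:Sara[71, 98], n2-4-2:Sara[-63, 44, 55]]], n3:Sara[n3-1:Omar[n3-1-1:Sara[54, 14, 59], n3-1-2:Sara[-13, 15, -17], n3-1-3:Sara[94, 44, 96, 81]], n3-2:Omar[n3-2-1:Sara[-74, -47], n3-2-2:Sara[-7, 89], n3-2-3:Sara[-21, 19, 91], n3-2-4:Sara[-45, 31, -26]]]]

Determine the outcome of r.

n1-1-1 (Sara): min(73, -51) = -51
n1-1-2 (Sara): min(-73, -28, 15, 20) = -73
n1-1 (Omar): max(-51, -73) = -51
n1-2-1 (Sara): min(32, 63, -34, -24) = -34
n1-2-2 (Sara): min(38, -99) = -99
n1-2 (Omar): max(-34, -99) = -34
n1-3-1 (Sara): min(56, -58, -37, 68) = -58
n1-3-2 (Sara): min(-23, -38) = -38
n1-3 (Omar): max(-58, -38) = -38
n1 (Sara): min(-51, -34, -38) = -51
n2-1-1 (Sara): min(-3, -99, 48, 58) = -99
n2-1-2 (Sara): min(65, 42) = 42
n2-1-3 (Sara): min(9, -41, 97) = -41
n2-1-4 (Sara): min(-21, -87, 29, 62) = -87
n2-1 (Omar): max(-99, 42, -41, -87) = 42
n2-2-1 (Sara): min(-64, 90) = -64
n2-2-2 (Sara): min(75, -11, -53) = -53
n2-2 (Omar): max(-64, -53) = -53
n2-3-1 (Sara): min(-78, -96, -82) = -96
n2-3-2 (Sara): min(82, -61, -98) = -98
n2-3 (Omar): max(-96, -98) = -96
n2-4-1 (Sara): min(71, 98) = 71
n2-4-2 (Sara): min(-63, 44, 55) = -63
n2-4 (Omar): max(71, -63) = 71
n2 (Sara): min(42, -53, -96, 71) = -96
n3-1-1 (Sara): min(54, 14, 59) = 14
n3-1-2 (Sara): min(-13, 15, -17) = -17
n3-1-3 (Sara): min(94, 44, 96, 81) = 44
n3-1 (Omar): max(14, -17, 44) = 44
n3-2-1 (Sara): min(-74, -47) = -74
n3-2-2 (Sara): min(-7, 89) = -7
n3-2-3 (Sara): min(-21, 19, 91) = -21
n3-2-4 (Sara): min(-45, 31, -26) = -45
n3-2 (Omar): max(-74, -7, -21, -45) = -7
n3 (Sara): min(44, -7) = -7
r (Omar): max(-51, -96, -7) = -7

-7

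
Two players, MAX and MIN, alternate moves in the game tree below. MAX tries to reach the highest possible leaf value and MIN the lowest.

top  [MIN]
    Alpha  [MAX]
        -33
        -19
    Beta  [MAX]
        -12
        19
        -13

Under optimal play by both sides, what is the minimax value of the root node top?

-19

Alpha (MAX): max(-33, -19) = -19
Beta (MAX): max(-12, 19, -13) = 19
top (MIN): min(-19, 19) = -19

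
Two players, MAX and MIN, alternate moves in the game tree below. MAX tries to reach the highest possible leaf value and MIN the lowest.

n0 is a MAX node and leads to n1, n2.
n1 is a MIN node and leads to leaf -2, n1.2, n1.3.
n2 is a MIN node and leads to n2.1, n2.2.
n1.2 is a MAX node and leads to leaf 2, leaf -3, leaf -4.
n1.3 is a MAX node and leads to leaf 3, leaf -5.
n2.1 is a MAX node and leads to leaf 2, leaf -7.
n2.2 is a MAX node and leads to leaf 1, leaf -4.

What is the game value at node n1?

n1.2 (MAX): max(2, -3, -4) = 2
n1.3 (MAX): max(3, -5) = 3
n1 (MIN): min(-2, 2, 3) = -2

-2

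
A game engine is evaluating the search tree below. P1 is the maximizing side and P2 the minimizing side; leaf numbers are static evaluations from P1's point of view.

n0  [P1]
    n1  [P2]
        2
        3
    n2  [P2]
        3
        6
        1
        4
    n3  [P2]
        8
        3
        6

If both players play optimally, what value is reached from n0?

3

n1 (P2): min(2, 3) = 2
n2 (P2): min(3, 6, 1, 4) = 1
n3 (P2): min(8, 3, 6) = 3
n0 (P1): max(2, 1, 3) = 3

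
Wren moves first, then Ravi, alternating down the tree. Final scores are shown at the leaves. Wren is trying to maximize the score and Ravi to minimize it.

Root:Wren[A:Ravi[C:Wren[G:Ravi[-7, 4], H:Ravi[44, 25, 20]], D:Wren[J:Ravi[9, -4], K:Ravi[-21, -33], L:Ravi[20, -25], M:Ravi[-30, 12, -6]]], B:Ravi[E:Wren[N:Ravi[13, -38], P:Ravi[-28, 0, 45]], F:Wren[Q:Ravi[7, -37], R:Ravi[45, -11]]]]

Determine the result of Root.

G (Ravi): min(-7, 4) = -7
H (Ravi): min(44, 25, 20) = 20
C (Wren): max(-7, 20) = 20
J (Ravi): min(9, -4) = -4
K (Ravi): min(-21, -33) = -33
L (Ravi): min(20, -25) = -25
M (Ravi): min(-30, 12, -6) = -30
D (Wren): max(-4, -33, -25, -30) = -4
A (Ravi): min(20, -4) = -4
N (Ravi): min(13, -38) = -38
P (Ravi): min(-28, 0, 45) = -28
E (Wren): max(-38, -28) = -28
Q (Ravi): min(7, -37) = -37
R (Ravi): min(45, -11) = -11
F (Wren): max(-37, -11) = -11
B (Ravi): min(-28, -11) = -28
Root (Wren): max(-4, -28) = -4

-4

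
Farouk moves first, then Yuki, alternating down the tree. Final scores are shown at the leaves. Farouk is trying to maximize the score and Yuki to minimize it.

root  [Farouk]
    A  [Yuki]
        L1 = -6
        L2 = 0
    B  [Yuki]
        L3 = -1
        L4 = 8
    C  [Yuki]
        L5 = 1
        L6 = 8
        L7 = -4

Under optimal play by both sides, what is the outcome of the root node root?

A (Yuki): min(-6, 0) = -6
B (Yuki): min(-1, 8) = -1
C (Yuki): min(1, 8, -4) = -4
root (Farouk): max(-6, -1, -4) = -1

-1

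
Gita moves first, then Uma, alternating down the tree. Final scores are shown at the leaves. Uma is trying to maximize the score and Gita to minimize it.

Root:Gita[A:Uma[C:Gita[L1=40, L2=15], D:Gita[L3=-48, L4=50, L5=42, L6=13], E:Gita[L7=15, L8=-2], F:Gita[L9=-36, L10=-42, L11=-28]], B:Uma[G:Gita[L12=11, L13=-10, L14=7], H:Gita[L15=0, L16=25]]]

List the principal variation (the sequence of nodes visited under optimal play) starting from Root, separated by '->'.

Root -> B -> H -> L15

C (Gita): min(40, 15) = 15
D (Gita): min(-48, 50, 42, 13) = -48
E (Gita): min(15, -2) = -2
F (Gita): min(-36, -42, -28) = -42
A (Uma): max(15, -48, -2, -42) = 15
G (Gita): min(11, -10, 7) = -10
H (Gita): min(0, 25) = 0
B (Uma): max(-10, 0) = 0
Root (Gita): min(15, 0) = 0
At Root, Gita picks B (lowest: 0).
At B, Uma picks H (highest: 0).
At H, Gita picks L15 (lowest: 0).
Terminal value 0.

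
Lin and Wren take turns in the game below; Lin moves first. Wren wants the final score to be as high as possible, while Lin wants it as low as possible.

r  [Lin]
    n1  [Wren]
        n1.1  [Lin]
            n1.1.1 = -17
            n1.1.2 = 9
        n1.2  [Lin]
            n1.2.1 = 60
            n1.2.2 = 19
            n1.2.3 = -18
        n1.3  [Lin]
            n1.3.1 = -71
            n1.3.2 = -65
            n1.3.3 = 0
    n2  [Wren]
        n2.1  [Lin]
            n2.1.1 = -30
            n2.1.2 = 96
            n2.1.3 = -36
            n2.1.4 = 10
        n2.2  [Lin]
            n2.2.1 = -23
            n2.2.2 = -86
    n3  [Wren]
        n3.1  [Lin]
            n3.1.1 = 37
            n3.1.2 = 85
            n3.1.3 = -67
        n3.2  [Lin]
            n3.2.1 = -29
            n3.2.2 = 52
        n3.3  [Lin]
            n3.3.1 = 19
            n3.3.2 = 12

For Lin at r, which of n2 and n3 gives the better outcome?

n2

n2.1 (Lin): min(-30, 96, -36, 10) = -36
n2.2 (Lin): min(-23, -86) = -86
n2 (Wren): max(-36, -86) = -36
n3.1 (Lin): min(37, 85, -67) = -67
n3.2 (Lin): min(-29, 52) = -29
n3.3 (Lin): min(19, 12) = 12
n3 (Wren): max(-67, -29, 12) = 12
Lin prefers the lower value; n2=-36, n3=12. n2 is better since -36 < 12.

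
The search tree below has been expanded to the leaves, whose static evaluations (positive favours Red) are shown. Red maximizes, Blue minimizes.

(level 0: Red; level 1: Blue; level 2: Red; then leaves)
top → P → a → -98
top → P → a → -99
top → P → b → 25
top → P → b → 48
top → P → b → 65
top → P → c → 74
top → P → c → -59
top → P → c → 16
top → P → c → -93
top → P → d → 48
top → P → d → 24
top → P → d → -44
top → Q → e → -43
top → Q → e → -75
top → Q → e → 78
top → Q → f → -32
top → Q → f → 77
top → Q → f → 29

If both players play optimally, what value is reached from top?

77

a (Red): max(-98, -99) = -98
b (Red): max(25, 48, 65) = 65
c (Red): max(74, -59, 16, -93) = 74
d (Red): max(48, 24, -44) = 48
P (Blue): min(-98, 65, 74, 48) = -98
e (Red): max(-43, -75, 78) = 78
f (Red): max(-32, 77, 29) = 77
Q (Blue): min(78, 77) = 77
top (Red): max(-98, 77) = 77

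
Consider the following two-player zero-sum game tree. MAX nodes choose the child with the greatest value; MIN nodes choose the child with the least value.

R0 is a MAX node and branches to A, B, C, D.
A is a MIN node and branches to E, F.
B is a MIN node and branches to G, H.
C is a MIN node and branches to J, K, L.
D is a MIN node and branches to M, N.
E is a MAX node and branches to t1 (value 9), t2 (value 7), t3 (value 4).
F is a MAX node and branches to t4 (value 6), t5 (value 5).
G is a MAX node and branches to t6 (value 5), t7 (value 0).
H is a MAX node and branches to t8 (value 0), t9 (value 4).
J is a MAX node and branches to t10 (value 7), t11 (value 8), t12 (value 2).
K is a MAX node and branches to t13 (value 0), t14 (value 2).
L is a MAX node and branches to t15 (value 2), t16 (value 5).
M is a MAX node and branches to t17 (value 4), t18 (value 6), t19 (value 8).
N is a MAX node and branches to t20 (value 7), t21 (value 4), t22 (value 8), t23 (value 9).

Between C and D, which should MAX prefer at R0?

D

J (MAX): max(7, 8, 2) = 8
K (MAX): max(0, 2) = 2
L (MAX): max(2, 5) = 5
C (MIN): min(8, 2, 5) = 2
M (MAX): max(4, 6, 8) = 8
N (MAX): max(7, 4, 8, 9) = 9
D (MIN): min(8, 9) = 8
MAX prefers the higher value; C=2, D=8. D is better since 8 > 2.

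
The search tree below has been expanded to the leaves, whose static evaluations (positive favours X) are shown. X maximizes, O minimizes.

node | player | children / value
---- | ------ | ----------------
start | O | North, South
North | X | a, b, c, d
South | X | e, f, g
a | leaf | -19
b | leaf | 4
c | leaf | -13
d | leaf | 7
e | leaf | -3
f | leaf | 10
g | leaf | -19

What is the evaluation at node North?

7

North (X): max(-19, 4, -13, 7) = 7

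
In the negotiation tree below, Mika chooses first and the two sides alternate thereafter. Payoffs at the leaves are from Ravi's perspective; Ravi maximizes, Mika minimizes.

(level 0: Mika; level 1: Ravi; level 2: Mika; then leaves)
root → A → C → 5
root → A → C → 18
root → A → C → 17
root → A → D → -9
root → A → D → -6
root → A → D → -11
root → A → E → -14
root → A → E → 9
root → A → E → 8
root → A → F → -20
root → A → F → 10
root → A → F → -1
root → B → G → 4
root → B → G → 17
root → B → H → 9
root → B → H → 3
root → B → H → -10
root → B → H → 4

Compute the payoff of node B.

4

G (Mika): min(4, 17) = 4
H (Mika): min(9, 3, -10, 4) = -10
B (Ravi): max(4, -10) = 4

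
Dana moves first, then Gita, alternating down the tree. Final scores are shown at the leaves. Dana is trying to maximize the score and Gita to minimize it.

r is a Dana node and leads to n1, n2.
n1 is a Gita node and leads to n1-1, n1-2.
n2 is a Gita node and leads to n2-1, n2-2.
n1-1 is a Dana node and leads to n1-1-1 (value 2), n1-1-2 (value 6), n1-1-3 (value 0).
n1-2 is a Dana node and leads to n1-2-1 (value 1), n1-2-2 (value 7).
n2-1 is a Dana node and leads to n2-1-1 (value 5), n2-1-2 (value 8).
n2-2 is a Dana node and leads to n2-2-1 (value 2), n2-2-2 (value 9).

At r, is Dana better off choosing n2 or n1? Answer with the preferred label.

n2

n2-1 (Dana): max(5, 8) = 8
n2-2 (Dana): max(2, 9) = 9
n2 (Gita): min(8, 9) = 8
n1-1 (Dana): max(2, 6, 0) = 6
n1-2 (Dana): max(1, 7) = 7
n1 (Gita): min(6, 7) = 6
Dana prefers the higher value; n2=8, n1=6. n2 is better since 8 > 6.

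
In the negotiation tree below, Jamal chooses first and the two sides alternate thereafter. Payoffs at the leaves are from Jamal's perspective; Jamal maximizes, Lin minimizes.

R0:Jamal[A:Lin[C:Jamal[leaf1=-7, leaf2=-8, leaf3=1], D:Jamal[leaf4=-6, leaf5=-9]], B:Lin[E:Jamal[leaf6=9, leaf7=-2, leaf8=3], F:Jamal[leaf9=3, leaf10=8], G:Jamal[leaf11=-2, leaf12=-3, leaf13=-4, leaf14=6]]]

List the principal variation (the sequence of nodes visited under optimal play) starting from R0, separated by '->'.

R0 -> B -> G -> leaf14

C (Jamal): max(-7, -8, 1) = 1
D (Jamal): max(-6, -9) = -6
A (Lin): min(1, -6) = -6
E (Jamal): max(9, -2, 3) = 9
F (Jamal): max(3, 8) = 8
G (Jamal): max(-2, -3, -4, 6) = 6
B (Lin): min(9, 8, 6) = 6
R0 (Jamal): max(-6, 6) = 6
At R0, Jamal picks B (highest: 6).
At B, Lin picks G (lowest: 6).
At G, Jamal picks leaf14 (highest: 6).
Terminal value 6.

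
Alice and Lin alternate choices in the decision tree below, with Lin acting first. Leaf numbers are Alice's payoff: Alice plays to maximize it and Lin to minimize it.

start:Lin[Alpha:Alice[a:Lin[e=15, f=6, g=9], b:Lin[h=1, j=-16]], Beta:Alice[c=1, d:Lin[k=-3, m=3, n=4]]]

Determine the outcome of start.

1

a (Lin): min(15, 6, 9) = 6
b (Lin): min(1, -16) = -16
Alpha (Alice): max(6, -16) = 6
d (Lin): min(-3, 3, 4) = -3
Beta (Alice): max(1, -3) = 1
start (Lin): min(6, 1) = 1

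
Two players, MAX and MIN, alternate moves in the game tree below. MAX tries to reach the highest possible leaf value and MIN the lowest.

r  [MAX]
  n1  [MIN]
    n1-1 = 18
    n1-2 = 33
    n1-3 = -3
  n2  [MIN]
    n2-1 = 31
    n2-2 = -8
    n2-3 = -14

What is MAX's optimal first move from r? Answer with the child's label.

n1

n1 (MIN): min(18, 33, -3) = -3
n2 (MIN): min(31, -8, -14) = -14
r (MAX): max(-3, -14) = -3
MAX at r wants the highest of {n1=-3, n2=-14}, so chooses n1.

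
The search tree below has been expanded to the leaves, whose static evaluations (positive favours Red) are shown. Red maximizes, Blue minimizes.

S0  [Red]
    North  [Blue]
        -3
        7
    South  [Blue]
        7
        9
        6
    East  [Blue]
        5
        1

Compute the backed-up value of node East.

East (Blue): min(5, 1) = 1

1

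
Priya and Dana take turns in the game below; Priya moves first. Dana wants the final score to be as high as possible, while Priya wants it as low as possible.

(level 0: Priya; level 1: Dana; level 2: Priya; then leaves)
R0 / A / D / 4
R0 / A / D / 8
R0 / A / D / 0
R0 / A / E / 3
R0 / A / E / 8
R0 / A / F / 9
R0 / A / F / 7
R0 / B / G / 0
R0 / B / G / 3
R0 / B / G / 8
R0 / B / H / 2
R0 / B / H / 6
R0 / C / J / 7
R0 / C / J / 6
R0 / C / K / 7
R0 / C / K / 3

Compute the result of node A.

7

D (Priya): min(4, 8, 0) = 0
E (Priya): min(3, 8) = 3
F (Priya): min(9, 7) = 7
A (Dana): max(0, 3, 7) = 7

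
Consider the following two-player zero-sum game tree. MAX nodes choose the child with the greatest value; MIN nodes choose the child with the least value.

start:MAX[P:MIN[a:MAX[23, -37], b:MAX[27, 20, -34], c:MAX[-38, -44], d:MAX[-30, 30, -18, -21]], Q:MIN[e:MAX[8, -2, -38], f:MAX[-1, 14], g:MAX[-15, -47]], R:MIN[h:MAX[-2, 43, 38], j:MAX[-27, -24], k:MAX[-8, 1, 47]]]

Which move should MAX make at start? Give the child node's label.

Q

a (MAX): max(23, -37) = 23
b (MAX): max(27, 20, -34) = 27
c (MAX): max(-38, -44) = -38
d (MAX): max(-30, 30, -18, -21) = 30
P (MIN): min(23, 27, -38, 30) = -38
e (MAX): max(8, -2, -38) = 8
f (MAX): max(-1, 14) = 14
g (MAX): max(-15, -47) = -15
Q (MIN): min(8, 14, -15) = -15
h (MAX): max(-2, 43, 38) = 43
j (MAX): max(-27, -24) = -24
k (MAX): max(-8, 1, 47) = 47
R (MIN): min(43, -24, 47) = -24
start (MAX): max(-38, -15, -24) = -15
MAX at start wants the highest of {P=-38, Q=-15, R=-24}, so chooses Q.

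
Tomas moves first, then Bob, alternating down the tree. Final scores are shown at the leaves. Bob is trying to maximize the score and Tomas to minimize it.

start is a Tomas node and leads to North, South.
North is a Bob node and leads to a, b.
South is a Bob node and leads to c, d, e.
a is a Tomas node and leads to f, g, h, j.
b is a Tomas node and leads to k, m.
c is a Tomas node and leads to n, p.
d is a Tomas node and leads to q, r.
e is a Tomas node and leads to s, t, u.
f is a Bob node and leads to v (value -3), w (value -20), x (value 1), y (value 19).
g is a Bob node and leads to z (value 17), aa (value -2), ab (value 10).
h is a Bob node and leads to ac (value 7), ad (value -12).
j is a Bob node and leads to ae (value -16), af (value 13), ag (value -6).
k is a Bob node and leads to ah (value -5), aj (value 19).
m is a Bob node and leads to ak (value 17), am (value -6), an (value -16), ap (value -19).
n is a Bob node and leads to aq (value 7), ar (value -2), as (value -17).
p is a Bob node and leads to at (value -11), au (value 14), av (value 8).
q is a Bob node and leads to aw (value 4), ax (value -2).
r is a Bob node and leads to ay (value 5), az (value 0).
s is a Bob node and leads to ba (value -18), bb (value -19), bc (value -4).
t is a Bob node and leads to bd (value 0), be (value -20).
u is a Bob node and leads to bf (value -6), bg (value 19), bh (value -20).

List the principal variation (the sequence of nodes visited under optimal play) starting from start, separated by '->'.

f (Bob): max(-3, -20, 1, 19) = 19
g (Bob): max(17, -2, 10) = 17
h (Bob): max(7, -12) = 7
j (Bob): max(-16, 13, -6) = 13
a (Tomas): min(19, 17, 7, 13) = 7
k (Bob): max(-5, 19) = 19
m (Bob): max(17, -6, -16, -19) = 17
b (Tomas): min(19, 17) = 17
North (Bob): max(7, 17) = 17
n (Bob): max(7, -2, -17) = 7
p (Bob): max(-11, 14, 8) = 14
c (Tomas): min(7, 14) = 7
q (Bob): max(4, -2) = 4
r (Bob): max(5, 0) = 5
d (Tomas): min(4, 5) = 4
s (Bob): max(-18, -19, -4) = -4
t (Bob): max(0, -20) = 0
u (Bob): max(-6, 19, -20) = 19
e (Tomas): min(-4, 0, 19) = -4
South (Bob): max(7, 4, -4) = 7
start (Tomas): min(17, 7) = 7
At start, Tomas picks South (lowest: 7).
At South, Bob picks c (highest: 7).
At c, Tomas picks n (lowest: 7).
At n, Bob picks aq (highest: 7).
Terminal value 7.

start -> South -> c -> n -> aq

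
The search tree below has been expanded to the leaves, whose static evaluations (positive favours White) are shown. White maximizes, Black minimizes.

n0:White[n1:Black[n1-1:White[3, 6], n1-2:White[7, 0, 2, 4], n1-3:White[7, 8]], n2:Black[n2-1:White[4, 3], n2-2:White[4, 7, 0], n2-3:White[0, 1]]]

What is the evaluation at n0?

n1-1 (White): max(3, 6) = 6
n1-2 (White): max(7, 0, 2, 4) = 7
n1-3 (White): max(7, 8) = 8
n1 (Black): min(6, 7, 8) = 6
n2-1 (White): max(4, 3) = 4
n2-2 (White): max(4, 7, 0) = 7
n2-3 (White): max(0, 1) = 1
n2 (Black): min(4, 7, 1) = 1
n0 (White): max(6, 1) = 6

6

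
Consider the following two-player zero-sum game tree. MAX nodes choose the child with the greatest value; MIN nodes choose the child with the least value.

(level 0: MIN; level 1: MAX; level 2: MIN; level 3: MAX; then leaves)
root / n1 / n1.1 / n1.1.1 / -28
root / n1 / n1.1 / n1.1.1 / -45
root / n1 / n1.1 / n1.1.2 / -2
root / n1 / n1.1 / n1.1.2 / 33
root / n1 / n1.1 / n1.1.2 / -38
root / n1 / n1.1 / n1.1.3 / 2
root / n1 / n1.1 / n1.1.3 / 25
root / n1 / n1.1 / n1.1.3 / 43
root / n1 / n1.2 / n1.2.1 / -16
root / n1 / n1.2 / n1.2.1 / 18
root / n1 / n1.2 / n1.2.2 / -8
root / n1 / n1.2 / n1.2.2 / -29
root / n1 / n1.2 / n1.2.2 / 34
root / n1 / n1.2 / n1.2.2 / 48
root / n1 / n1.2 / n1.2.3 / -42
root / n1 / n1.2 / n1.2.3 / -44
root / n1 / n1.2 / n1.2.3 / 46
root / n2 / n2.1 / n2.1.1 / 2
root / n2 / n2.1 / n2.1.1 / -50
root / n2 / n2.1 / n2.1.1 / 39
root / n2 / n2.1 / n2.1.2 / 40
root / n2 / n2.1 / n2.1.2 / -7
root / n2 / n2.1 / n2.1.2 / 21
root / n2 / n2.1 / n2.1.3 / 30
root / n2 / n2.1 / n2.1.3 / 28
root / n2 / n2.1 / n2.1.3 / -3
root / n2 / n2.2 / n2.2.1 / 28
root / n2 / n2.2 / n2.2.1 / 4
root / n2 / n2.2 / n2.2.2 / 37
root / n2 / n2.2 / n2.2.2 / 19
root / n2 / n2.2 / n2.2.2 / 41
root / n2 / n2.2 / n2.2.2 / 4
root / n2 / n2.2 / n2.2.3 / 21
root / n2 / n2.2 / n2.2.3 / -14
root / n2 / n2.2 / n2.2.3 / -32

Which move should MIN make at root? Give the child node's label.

n1.1.1 (MAX): max(-28, -45) = -28
n1.1.2 (MAX): max(-2, 33, -38) = 33
n1.1.3 (MAX): max(2, 25, 43) = 43
n1.1 (MIN): min(-28, 33, 43) = -28
n1.2.1 (MAX): max(-16, 18) = 18
n1.2.2 (MAX): max(-8, -29, 34, 48) = 48
n1.2.3 (MAX): max(-42, -44, 46) = 46
n1.2 (MIN): min(18, 48, 46) = 18
n1 (MAX): max(-28, 18) = 18
n2.1.1 (MAX): max(2, -50, 39) = 39
n2.1.2 (MAX): max(40, -7, 21) = 40
n2.1.3 (MAX): max(30, 28, -3) = 30
n2.1 (MIN): min(39, 40, 30) = 30
n2.2.1 (MAX): max(28, 4) = 28
n2.2.2 (MAX): max(37, 19, 41, 4) = 41
n2.2.3 (MAX): max(21, -14, -32) = 21
n2.2 (MIN): min(28, 41, 21) = 21
n2 (MAX): max(30, 21) = 30
root (MIN): min(18, 30) = 18
MIN at root wants the lowest of {n1=18, n2=30}, so chooses n1.

n1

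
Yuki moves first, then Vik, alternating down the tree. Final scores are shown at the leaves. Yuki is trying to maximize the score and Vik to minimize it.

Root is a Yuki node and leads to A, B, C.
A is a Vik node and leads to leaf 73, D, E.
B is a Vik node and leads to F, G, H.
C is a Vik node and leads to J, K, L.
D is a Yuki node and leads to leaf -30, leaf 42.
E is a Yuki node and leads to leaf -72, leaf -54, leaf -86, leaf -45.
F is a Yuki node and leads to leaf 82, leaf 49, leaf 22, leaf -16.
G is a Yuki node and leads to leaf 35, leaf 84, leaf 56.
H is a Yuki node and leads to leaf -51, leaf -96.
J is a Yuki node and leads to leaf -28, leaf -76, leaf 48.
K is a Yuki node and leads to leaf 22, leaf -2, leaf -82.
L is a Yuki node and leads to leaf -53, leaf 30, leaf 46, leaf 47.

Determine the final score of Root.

D (Yuki): max(-30, 42) = 42
E (Yuki): max(-72, -54, -86, -45) = -45
A (Vik): min(73, 42, -45) = -45
F (Yuki): max(82, 49, 22, -16) = 82
G (Yuki): max(35, 84, 56) = 84
H (Yuki): max(-51, -96) = -51
B (Vik): min(82, 84, -51) = -51
J (Yuki): max(-28, -76, 48) = 48
K (Yuki): max(22, -2, -82) = 22
L (Yuki): max(-53, 30, 46, 47) = 47
C (Vik): min(48, 22, 47) = 22
Root (Yuki): max(-45, -51, 22) = 22

22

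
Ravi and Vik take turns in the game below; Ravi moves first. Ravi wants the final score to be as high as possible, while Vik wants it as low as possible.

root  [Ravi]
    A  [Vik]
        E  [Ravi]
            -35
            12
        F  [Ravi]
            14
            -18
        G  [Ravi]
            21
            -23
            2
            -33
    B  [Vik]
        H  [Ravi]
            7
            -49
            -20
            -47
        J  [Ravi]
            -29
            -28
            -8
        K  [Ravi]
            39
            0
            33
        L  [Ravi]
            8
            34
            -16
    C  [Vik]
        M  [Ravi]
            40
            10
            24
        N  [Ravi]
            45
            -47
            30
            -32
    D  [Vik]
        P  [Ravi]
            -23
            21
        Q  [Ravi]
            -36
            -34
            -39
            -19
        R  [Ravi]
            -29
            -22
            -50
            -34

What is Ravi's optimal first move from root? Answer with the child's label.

E (Ravi): max(-35, 12) = 12
F (Ravi): max(14, -18) = 14
G (Ravi): max(21, -23, 2, -33) = 21
A (Vik): min(12, 14, 21) = 12
H (Ravi): max(7, -49, -20, -47) = 7
J (Ravi): max(-29, -28, -8) = -8
K (Ravi): max(39, 0, 33) = 39
L (Ravi): max(8, 34, -16) = 34
B (Vik): min(7, -8, 39, 34) = -8
M (Ravi): max(40, 10, 24) = 40
N (Ravi): max(45, -47, 30, -32) = 45
C (Vik): min(40, 45) = 40
P (Ravi): max(-23, 21) = 21
Q (Ravi): max(-36, -34, -39, -19) = -19
R (Ravi): max(-29, -22, -50, -34) = -22
D (Vik): min(21, -19, -22) = -22
root (Ravi): max(12, -8, 40, -22) = 40
Ravi at root wants the highest of {A=12, B=-8, C=40, D=-22}, so chooses C.

C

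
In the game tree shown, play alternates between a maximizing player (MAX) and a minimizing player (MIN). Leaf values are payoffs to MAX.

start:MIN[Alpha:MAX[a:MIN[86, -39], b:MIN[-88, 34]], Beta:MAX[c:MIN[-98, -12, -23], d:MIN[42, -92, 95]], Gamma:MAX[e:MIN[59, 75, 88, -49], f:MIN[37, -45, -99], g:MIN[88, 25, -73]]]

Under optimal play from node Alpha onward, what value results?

a (MIN): min(86, -39) = -39
b (MIN): min(-88, 34) = -88
Alpha (MAX): max(-39, -88) = -39

-39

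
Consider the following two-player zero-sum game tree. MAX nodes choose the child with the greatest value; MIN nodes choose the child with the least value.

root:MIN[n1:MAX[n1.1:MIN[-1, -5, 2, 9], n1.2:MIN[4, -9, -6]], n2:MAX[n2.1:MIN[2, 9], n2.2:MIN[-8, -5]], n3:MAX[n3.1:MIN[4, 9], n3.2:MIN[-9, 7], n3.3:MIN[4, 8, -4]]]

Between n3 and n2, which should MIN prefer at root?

n3.1 (MIN): min(4, 9) = 4
n3.2 (MIN): min(-9, 7) = -9
n3.3 (MIN): min(4, 8, -4) = -4
n3 (MAX): max(4, -9, -4) = 4
n2.1 (MIN): min(2, 9) = 2
n2.2 (MIN): min(-8, -5) = -8
n2 (MAX): max(2, -8) = 2
MIN prefers the lower value; n3=4, n2=2. n2 is better since 2 < 4.

n2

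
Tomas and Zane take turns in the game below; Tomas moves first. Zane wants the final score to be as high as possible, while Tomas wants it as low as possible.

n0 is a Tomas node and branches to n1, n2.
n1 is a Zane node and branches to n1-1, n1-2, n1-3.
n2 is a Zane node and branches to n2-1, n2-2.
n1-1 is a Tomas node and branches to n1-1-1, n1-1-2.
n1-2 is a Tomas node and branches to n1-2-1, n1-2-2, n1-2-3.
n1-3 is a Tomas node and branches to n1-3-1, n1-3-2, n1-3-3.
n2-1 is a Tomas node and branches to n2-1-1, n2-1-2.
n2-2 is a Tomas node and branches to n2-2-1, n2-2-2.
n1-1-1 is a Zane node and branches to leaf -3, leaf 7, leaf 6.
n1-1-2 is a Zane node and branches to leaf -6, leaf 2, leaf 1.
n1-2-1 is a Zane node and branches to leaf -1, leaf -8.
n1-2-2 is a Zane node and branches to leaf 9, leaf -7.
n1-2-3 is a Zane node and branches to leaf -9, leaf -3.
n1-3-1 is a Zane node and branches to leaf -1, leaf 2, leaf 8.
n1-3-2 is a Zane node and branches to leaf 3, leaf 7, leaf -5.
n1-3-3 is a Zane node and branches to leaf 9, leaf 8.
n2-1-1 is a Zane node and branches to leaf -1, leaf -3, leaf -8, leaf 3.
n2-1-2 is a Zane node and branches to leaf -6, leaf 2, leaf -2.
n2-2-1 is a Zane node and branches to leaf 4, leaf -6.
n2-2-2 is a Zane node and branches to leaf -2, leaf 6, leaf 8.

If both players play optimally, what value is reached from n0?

4

n1-1-1 (Zane): max(-3, 7, 6) = 7
n1-1-2 (Zane): max(-6, 2, 1) = 2
n1-1 (Tomas): min(7, 2) = 2
n1-2-1 (Zane): max(-1, -8) = -1
n1-2-2 (Zane): max(9, -7) = 9
n1-2-3 (Zane): max(-9, -3) = -3
n1-2 (Tomas): min(-1, 9, -3) = -3
n1-3-1 (Zane): max(-1, 2, 8) = 8
n1-3-2 (Zane): max(3, 7, -5) = 7
n1-3-3 (Zane): max(9, 8) = 9
n1-3 (Tomas): min(8, 7, 9) = 7
n1 (Zane): max(2, -3, 7) = 7
n2-1-1 (Zane): max(-1, -3, -8, 3) = 3
n2-1-2 (Zane): max(-6, 2, -2) = 2
n2-1 (Tomas): min(3, 2) = 2
n2-2-1 (Zane): max(4, -6) = 4
n2-2-2 (Zane): max(-2, 6, 8) = 8
n2-2 (Tomas): min(4, 8) = 4
n2 (Zane): max(2, 4) = 4
n0 (Tomas): min(7, 4) = 4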